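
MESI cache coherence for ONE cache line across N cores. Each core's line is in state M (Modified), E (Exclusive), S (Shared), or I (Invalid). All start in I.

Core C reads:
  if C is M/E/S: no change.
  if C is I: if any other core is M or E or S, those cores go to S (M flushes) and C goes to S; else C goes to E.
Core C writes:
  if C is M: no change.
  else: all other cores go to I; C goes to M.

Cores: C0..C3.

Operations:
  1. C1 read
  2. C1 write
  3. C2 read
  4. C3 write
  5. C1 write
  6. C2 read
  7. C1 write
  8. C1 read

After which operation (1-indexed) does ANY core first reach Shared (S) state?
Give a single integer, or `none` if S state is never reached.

Answer: 3

Derivation:
Op 1: C1 read [C1 read from I: no other sharers -> C1=E (exclusive)] -> [I,E,I,I]
Op 2: C1 write [C1 write: invalidate none -> C1=M] -> [I,M,I,I]
Op 3: C2 read [C2 read from I: others=['C1=M'] -> C2=S, others downsized to S] -> [I,S,S,I]
  -> First S state at op 3; remaining ops need not be traced.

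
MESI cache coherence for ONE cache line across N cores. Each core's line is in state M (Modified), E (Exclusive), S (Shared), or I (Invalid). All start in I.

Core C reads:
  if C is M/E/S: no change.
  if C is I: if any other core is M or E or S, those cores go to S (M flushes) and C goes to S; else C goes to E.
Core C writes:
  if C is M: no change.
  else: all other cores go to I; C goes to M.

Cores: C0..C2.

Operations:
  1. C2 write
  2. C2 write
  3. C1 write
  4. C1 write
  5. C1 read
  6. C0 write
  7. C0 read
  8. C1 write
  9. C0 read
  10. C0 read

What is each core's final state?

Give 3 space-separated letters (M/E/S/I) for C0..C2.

Op 1: C2 write [C2 write: invalidate none -> C2=M] -> [I,I,M]
Op 2: C2 write [C2 write: already M (modified), no change] -> [I,I,M]
Op 3: C1 write [C1 write: invalidate ['C2=M'] -> C1=M] -> [I,M,I]
Op 4: C1 write [C1 write: already M (modified), no change] -> [I,M,I]
Op 5: C1 read [C1 read: already in M, no change] -> [I,M,I]
Op 6: C0 write [C0 write: invalidate ['C1=M'] -> C0=M] -> [M,I,I]
Op 7: C0 read [C0 read: already in M, no change] -> [M,I,I]
Op 8: C1 write [C1 write: invalidate ['C0=M'] -> C1=M] -> [I,M,I]
Op 9: C0 read [C0 read from I: others=['C1=M'] -> C0=S, others downsized to S] -> [S,S,I]
Op 10: C0 read [C0 read: already in S, no change] -> [S,S,I]

Answer: S S I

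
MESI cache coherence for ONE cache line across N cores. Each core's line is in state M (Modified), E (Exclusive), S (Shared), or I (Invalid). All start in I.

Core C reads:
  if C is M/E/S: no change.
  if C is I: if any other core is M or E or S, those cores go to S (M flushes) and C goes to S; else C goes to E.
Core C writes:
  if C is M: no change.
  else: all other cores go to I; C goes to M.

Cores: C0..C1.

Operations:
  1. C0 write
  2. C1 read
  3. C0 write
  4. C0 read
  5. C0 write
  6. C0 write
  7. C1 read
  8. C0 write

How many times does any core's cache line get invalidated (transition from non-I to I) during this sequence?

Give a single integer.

Op 1: C0 write [C0 write: invalidate none -> C0=M] -> [M,I] (invalidations this op: 0; running total: 0)
Op 2: C1 read [C1 read from I: others=['C0=M'] -> C1=S, others downsized to S] -> [S,S] (invalidations this op: 0; running total: 0)
Op 3: C0 write [C0 write: invalidate ['C1=S'] -> C0=M] -> [M,I] (invalidations this op: 1; running total: 1)
Op 4: C0 read [C0 read: already in M, no change] -> [M,I] (invalidations this op: 0; running total: 1)
Op 5: C0 write [C0 write: already M (modified), no change] -> [M,I] (invalidations this op: 0; running total: 1)
Op 6: C0 write [C0 write: already M (modified), no change] -> [M,I] (invalidations this op: 0; running total: 1)
Op 7: C1 read [C1 read from I: others=['C0=M'] -> C1=S, others downsized to S] -> [S,S] (invalidations this op: 0; running total: 1)
Op 8: C0 write [C0 write: invalidate ['C1=S'] -> C0=M] -> [M,I] (invalidations this op: 1; running total: 2)

Answer: 2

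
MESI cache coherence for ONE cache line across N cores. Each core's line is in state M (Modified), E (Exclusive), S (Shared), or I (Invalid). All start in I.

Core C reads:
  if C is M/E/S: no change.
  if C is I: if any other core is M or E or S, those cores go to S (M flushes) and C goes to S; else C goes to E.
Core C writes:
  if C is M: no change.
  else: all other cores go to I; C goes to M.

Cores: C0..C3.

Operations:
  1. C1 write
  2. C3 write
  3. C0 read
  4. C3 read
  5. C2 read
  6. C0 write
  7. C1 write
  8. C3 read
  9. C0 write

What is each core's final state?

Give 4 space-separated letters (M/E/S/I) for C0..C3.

Op 1: C1 write [C1 write: invalidate none -> C1=M] -> [I,M,I,I]
Op 2: C3 write [C3 write: invalidate ['C1=M'] -> C3=M] -> [I,I,I,M]
Op 3: C0 read [C0 read from I: others=['C3=M'] -> C0=S, others downsized to S] -> [S,I,I,S]
Op 4: C3 read [C3 read: already in S, no change] -> [S,I,I,S]
Op 5: C2 read [C2 read from I: others=['C0=S', 'C3=S'] -> C2=S, others downsized to S] -> [S,I,S,S]
Op 6: C0 write [C0 write: invalidate ['C2=S', 'C3=S'] -> C0=M] -> [M,I,I,I]
Op 7: C1 write [C1 write: invalidate ['C0=M'] -> C1=M] -> [I,M,I,I]
Op 8: C3 read [C3 read from I: others=['C1=M'] -> C3=S, others downsized to S] -> [I,S,I,S]
Op 9: C0 write [C0 write: invalidate ['C1=S', 'C3=S'] -> C0=M] -> [M,I,I,I]

Answer: M I I I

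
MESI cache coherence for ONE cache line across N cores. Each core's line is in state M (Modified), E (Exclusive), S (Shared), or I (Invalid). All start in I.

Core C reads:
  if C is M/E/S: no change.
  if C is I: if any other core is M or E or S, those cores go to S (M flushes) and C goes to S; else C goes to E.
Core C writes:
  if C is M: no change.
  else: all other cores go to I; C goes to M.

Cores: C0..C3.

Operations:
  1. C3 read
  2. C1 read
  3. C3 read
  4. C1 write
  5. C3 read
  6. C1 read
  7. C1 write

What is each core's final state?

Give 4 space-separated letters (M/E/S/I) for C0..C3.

Answer: I M I I

Derivation:
Op 1: C3 read [C3 read from I: no other sharers -> C3=E (exclusive)] -> [I,I,I,E]
Op 2: C1 read [C1 read from I: others=['C3=E'] -> C1=S, others downsized to S] -> [I,S,I,S]
Op 3: C3 read [C3 read: already in S, no change] -> [I,S,I,S]
Op 4: C1 write [C1 write: invalidate ['C3=S'] -> C1=M] -> [I,M,I,I]
Op 5: C3 read [C3 read from I: others=['C1=M'] -> C3=S, others downsized to S] -> [I,S,I,S]
Op 6: C1 read [C1 read: already in S, no change] -> [I,S,I,S]
Op 7: C1 write [C1 write: invalidate ['C3=S'] -> C1=M] -> [I,M,I,I]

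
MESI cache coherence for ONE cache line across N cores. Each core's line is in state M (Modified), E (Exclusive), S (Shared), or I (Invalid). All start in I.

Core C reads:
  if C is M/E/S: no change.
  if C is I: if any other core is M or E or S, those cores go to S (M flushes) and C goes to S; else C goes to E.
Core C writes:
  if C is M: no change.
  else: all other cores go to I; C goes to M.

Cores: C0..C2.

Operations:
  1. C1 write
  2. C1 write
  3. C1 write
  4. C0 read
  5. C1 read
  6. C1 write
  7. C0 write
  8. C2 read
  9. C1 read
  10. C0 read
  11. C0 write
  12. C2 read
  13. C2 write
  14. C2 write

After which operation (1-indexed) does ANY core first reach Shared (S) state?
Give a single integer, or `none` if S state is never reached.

Op 1: C1 write [C1 write: invalidate none -> C1=M] -> [I,M,I]
Op 2: C1 write [C1 write: already M (modified), no change] -> [I,M,I]
Op 3: C1 write [C1 write: already M (modified), no change] -> [I,M,I]
Op 4: C0 read [C0 read from I: others=['C1=M'] -> C0=S, others downsized to S] -> [S,S,I]
  -> First S state at op 4; remaining ops need not be traced.

Answer: 4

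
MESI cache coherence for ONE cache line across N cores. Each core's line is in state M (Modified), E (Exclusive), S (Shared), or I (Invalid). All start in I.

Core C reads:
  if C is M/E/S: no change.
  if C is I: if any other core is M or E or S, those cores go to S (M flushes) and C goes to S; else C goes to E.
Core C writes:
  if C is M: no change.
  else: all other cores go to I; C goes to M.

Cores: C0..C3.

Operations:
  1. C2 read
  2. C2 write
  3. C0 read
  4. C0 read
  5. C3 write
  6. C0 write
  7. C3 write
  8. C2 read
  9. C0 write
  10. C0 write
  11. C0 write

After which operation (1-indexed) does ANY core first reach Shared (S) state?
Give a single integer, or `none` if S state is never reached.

Answer: 3

Derivation:
Op 1: C2 read [C2 read from I: no other sharers -> C2=E (exclusive)] -> [I,I,E,I]
Op 2: C2 write [C2 write: invalidate none -> C2=M] -> [I,I,M,I]
Op 3: C0 read [C0 read from I: others=['C2=M'] -> C0=S, others downsized to S] -> [S,I,S,I]
  -> First S state at op 3; remaining ops need not be traced.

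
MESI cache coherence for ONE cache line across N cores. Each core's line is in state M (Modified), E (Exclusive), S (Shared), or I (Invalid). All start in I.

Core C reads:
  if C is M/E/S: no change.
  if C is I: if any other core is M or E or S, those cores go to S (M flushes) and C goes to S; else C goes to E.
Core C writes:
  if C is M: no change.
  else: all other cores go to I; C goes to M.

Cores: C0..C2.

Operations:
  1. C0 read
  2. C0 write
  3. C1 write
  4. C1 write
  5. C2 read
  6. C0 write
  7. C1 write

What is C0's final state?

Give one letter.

Op 1: C0 read [C0 read from I: no other sharers -> C0=E (exclusive)] -> [E,I,I]
Op 2: C0 write [C0 write: invalidate none -> C0=M] -> [M,I,I]
Op 3: C1 write [C1 write: invalidate ['C0=M'] -> C1=M] -> [I,M,I]
Op 4: C1 write [C1 write: already M (modified), no change] -> [I,M,I]
Op 5: C2 read [C2 read from I: others=['C1=M'] -> C2=S, others downsized to S] -> [I,S,S]
Op 6: C0 write [C0 write: invalidate ['C1=S', 'C2=S'] -> C0=M] -> [M,I,I]
Op 7: C1 write [C1 write: invalidate ['C0=M'] -> C1=M] -> [I,M,I]

Answer: I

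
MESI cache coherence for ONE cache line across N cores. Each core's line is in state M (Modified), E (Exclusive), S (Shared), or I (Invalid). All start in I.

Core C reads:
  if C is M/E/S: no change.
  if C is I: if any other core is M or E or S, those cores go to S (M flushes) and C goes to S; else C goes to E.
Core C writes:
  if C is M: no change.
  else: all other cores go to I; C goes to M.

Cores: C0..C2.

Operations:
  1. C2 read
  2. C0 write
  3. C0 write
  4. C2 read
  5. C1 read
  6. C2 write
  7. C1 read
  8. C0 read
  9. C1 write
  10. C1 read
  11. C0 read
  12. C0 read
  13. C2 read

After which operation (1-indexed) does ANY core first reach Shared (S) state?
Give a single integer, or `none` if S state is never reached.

Op 1: C2 read [C2 read from I: no other sharers -> C2=E (exclusive)] -> [I,I,E]
Op 2: C0 write [C0 write: invalidate ['C2=E'] -> C0=M] -> [M,I,I]
Op 3: C0 write [C0 write: already M (modified), no change] -> [M,I,I]
Op 4: C2 read [C2 read from I: others=['C0=M'] -> C2=S, others downsized to S] -> [S,I,S]
  -> First S state at op 4; remaining ops need not be traced.

Answer: 4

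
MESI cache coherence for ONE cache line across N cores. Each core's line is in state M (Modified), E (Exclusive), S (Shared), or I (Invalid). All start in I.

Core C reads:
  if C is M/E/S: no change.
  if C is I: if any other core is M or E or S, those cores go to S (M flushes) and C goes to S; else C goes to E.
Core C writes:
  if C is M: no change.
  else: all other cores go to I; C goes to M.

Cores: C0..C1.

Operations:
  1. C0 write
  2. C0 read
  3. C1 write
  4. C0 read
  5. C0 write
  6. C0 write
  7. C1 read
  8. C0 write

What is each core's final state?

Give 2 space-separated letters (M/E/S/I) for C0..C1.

Answer: M I

Derivation:
Op 1: C0 write [C0 write: invalidate none -> C0=M] -> [M,I]
Op 2: C0 read [C0 read: already in M, no change] -> [M,I]
Op 3: C1 write [C1 write: invalidate ['C0=M'] -> C1=M] -> [I,M]
Op 4: C0 read [C0 read from I: others=['C1=M'] -> C0=S, others downsized to S] -> [S,S]
Op 5: C0 write [C0 write: invalidate ['C1=S'] -> C0=M] -> [M,I]
Op 6: C0 write [C0 write: already M (modified), no change] -> [M,I]
Op 7: C1 read [C1 read from I: others=['C0=M'] -> C1=S, others downsized to S] -> [S,S]
Op 8: C0 write [C0 write: invalidate ['C1=S'] -> C0=M] -> [M,I]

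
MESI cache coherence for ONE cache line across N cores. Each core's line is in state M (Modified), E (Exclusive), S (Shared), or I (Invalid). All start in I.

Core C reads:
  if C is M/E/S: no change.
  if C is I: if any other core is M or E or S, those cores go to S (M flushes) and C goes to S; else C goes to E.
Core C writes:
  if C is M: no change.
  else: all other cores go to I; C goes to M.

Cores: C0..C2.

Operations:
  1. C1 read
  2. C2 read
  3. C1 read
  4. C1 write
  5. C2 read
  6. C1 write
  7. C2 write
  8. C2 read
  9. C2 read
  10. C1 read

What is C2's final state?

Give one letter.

Answer: S

Derivation:
Op 1: C1 read [C1 read from I: no other sharers -> C1=E (exclusive)] -> [I,E,I]
Op 2: C2 read [C2 read from I: others=['C1=E'] -> C2=S, others downsized to S] -> [I,S,S]
Op 3: C1 read [C1 read: already in S, no change] -> [I,S,S]
Op 4: C1 write [C1 write: invalidate ['C2=S'] -> C1=M] -> [I,M,I]
Op 5: C2 read [C2 read from I: others=['C1=M'] -> C2=S, others downsized to S] -> [I,S,S]
Op 6: C1 write [C1 write: invalidate ['C2=S'] -> C1=M] -> [I,M,I]
Op 7: C2 write [C2 write: invalidate ['C1=M'] -> C2=M] -> [I,I,M]
Op 8: C2 read [C2 read: already in M, no change] -> [I,I,M]
Op 9: C2 read [C2 read: already in M, no change] -> [I,I,M]
Op 10: C1 read [C1 read from I: others=['C2=M'] -> C1=S, others downsized to S] -> [I,S,S]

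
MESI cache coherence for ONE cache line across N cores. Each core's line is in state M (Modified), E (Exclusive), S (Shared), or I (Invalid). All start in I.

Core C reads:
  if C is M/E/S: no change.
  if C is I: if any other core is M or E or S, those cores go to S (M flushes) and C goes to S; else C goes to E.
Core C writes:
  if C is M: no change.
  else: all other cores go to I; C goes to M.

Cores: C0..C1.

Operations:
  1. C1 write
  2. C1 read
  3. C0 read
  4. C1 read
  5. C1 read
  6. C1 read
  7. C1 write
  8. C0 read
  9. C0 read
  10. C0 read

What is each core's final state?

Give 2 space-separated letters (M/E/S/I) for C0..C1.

Op 1: C1 write [C1 write: invalidate none -> C1=M] -> [I,M]
Op 2: C1 read [C1 read: already in M, no change] -> [I,M]
Op 3: C0 read [C0 read from I: others=['C1=M'] -> C0=S, others downsized to S] -> [S,S]
Op 4: C1 read [C1 read: already in S, no change] -> [S,S]
Op 5: C1 read [C1 read: already in S, no change] -> [S,S]
Op 6: C1 read [C1 read: already in S, no change] -> [S,S]
Op 7: C1 write [C1 write: invalidate ['C0=S'] -> C1=M] -> [I,M]
Op 8: C0 read [C0 read from I: others=['C1=M'] -> C0=S, others downsized to S] -> [S,S]
Op 9: C0 read [C0 read: already in S, no change] -> [S,S]
Op 10: C0 read [C0 read: already in S, no change] -> [S,S]

Answer: S S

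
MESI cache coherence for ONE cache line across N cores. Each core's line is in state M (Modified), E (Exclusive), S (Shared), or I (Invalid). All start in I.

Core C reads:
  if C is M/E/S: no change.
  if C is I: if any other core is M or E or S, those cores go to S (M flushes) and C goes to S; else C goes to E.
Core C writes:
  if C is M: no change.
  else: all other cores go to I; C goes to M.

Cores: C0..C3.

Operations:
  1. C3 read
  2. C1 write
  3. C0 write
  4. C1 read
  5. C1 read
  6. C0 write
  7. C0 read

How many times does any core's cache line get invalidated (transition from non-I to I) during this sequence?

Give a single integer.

Op 1: C3 read [C3 read from I: no other sharers -> C3=E (exclusive)] -> [I,I,I,E] (invalidations this op: 0; running total: 0)
Op 2: C1 write [C1 write: invalidate ['C3=E'] -> C1=M] -> [I,M,I,I] (invalidations this op: 1; running total: 1)
Op 3: C0 write [C0 write: invalidate ['C1=M'] -> C0=M] -> [M,I,I,I] (invalidations this op: 1; running total: 2)
Op 4: C1 read [C1 read from I: others=['C0=M'] -> C1=S, others downsized to S] -> [S,S,I,I] (invalidations this op: 0; running total: 2)
Op 5: C1 read [C1 read: already in S, no change] -> [S,S,I,I] (invalidations this op: 0; running total: 2)
Op 6: C0 write [C0 write: invalidate ['C1=S'] -> C0=M] -> [M,I,I,I] (invalidations this op: 1; running total: 3)
Op 7: C0 read [C0 read: already in M, no change] -> [M,I,I,I] (invalidations this op: 0; running total: 3)

Answer: 3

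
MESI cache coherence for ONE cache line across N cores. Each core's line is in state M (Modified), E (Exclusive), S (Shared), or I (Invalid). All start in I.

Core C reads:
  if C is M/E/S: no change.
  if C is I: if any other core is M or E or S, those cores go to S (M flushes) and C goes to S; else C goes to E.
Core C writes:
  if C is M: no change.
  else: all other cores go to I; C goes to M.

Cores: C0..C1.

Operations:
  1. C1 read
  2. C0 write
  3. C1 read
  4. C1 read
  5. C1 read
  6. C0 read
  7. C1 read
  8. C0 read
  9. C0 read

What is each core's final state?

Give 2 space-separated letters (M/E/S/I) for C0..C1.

Op 1: C1 read [C1 read from I: no other sharers -> C1=E (exclusive)] -> [I,E]
Op 2: C0 write [C0 write: invalidate ['C1=E'] -> C0=M] -> [M,I]
Op 3: C1 read [C1 read from I: others=['C0=M'] -> C1=S, others downsized to S] -> [S,S]
Op 4: C1 read [C1 read: already in S, no change] -> [S,S]
Op 5: C1 read [C1 read: already in S, no change] -> [S,S]
Op 6: C0 read [C0 read: already in S, no change] -> [S,S]
Op 7: C1 read [C1 read: already in S, no change] -> [S,S]
Op 8: C0 read [C0 read: already in S, no change] -> [S,S]
Op 9: C0 read [C0 read: already in S, no change] -> [S,S]

Answer: S S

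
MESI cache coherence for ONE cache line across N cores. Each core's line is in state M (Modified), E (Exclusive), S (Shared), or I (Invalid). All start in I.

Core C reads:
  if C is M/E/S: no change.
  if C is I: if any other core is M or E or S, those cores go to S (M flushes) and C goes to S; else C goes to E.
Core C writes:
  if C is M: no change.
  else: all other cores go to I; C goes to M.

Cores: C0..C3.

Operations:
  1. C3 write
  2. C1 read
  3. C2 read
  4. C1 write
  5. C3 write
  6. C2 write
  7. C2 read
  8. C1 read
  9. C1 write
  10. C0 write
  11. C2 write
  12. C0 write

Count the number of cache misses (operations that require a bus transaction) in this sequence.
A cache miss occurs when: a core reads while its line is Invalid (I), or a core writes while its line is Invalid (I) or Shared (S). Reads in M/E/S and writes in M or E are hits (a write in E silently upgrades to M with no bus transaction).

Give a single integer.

Op 1: C3 write [C3 write: invalidate none -> C3=M] -> [I,I,I,M] [MISS #1: write from I]
Op 2: C1 read [C1 read from I: others=['C3=M'] -> C1=S, others downsized to S] -> [I,S,I,S] [MISS #2: read from I]
Op 3: C2 read [C2 read from I: others=['C1=S', 'C3=S'] -> C2=S, others downsized to S] -> [I,S,S,S] [MISS #3: read from I]
Op 4: C1 write [C1 write: invalidate ['C2=S', 'C3=S'] -> C1=M] -> [I,M,I,I] [MISS #4: write from S]
Op 5: C3 write [C3 write: invalidate ['C1=M'] -> C3=M] -> [I,I,I,M] [MISS #5: write from I]
Op 6: C2 write [C2 write: invalidate ['C3=M'] -> C2=M] -> [I,I,M,I] [MISS #6: write from I]
Op 7: C2 read [C2 read: already in M, no change] -> [I,I,M,I] [hit: read from M]
Op 8: C1 read [C1 read from I: others=['C2=M'] -> C1=S, others downsized to S] -> [I,S,S,I] [MISS #7: read from I]
Op 9: C1 write [C1 write: invalidate ['C2=S'] -> C1=M] -> [I,M,I,I] [MISS #8: write from S]
Op 10: C0 write [C0 write: invalidate ['C1=M'] -> C0=M] -> [M,I,I,I] [MISS #9: write from I]
Op 11: C2 write [C2 write: invalidate ['C0=M'] -> C2=M] -> [I,I,M,I] [MISS #10: write from I]
Op 12: C0 write [C0 write: invalidate ['C2=M'] -> C0=M] -> [M,I,I,I] [MISS #11: write from I]

Answer: 11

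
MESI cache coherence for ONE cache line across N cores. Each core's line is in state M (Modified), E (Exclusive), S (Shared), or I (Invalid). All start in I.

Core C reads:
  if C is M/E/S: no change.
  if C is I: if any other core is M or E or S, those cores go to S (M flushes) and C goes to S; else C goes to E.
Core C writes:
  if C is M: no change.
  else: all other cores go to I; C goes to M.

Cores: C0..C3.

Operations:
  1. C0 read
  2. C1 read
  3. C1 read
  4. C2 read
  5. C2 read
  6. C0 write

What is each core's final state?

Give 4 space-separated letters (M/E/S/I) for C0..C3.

Op 1: C0 read [C0 read from I: no other sharers -> C0=E (exclusive)] -> [E,I,I,I]
Op 2: C1 read [C1 read from I: others=['C0=E'] -> C1=S, others downsized to S] -> [S,S,I,I]
Op 3: C1 read [C1 read: already in S, no change] -> [S,S,I,I]
Op 4: C2 read [C2 read from I: others=['C0=S', 'C1=S'] -> C2=S, others downsized to S] -> [S,S,S,I]
Op 5: C2 read [C2 read: already in S, no change] -> [S,S,S,I]
Op 6: C0 write [C0 write: invalidate ['C1=S', 'C2=S'] -> C0=M] -> [M,I,I,I]

Answer: M I I I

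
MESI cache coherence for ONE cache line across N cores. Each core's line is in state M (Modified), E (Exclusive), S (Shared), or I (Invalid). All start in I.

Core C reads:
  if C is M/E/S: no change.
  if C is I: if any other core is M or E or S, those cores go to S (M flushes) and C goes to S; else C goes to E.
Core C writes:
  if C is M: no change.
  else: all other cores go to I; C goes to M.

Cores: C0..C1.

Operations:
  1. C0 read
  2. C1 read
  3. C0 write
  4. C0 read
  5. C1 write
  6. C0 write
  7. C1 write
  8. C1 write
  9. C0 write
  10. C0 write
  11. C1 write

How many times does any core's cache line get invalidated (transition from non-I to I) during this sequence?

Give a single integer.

Answer: 6

Derivation:
Op 1: C0 read [C0 read from I: no other sharers -> C0=E (exclusive)] -> [E,I] (invalidations this op: 0; running total: 0)
Op 2: C1 read [C1 read from I: others=['C0=E'] -> C1=S, others downsized to S] -> [S,S] (invalidations this op: 0; running total: 0)
Op 3: C0 write [C0 write: invalidate ['C1=S'] -> C0=M] -> [M,I] (invalidations this op: 1; running total: 1)
Op 4: C0 read [C0 read: already in M, no change] -> [M,I] (invalidations this op: 0; running total: 1)
Op 5: C1 write [C1 write: invalidate ['C0=M'] -> C1=M] -> [I,M] (invalidations this op: 1; running total: 2)
Op 6: C0 write [C0 write: invalidate ['C1=M'] -> C0=M] -> [M,I] (invalidations this op: 1; running total: 3)
Op 7: C1 write [C1 write: invalidate ['C0=M'] -> C1=M] -> [I,M] (invalidations this op: 1; running total: 4)
Op 8: C1 write [C1 write: already M (modified), no change] -> [I,M] (invalidations this op: 0; running total: 4)
Op 9: C0 write [C0 write: invalidate ['C1=M'] -> C0=M] -> [M,I] (invalidations this op: 1; running total: 5)
Op 10: C0 write [C0 write: already M (modified), no change] -> [M,I] (invalidations this op: 0; running total: 5)
Op 11: C1 write [C1 write: invalidate ['C0=M'] -> C1=M] -> [I,M] (invalidations this op: 1; running total: 6)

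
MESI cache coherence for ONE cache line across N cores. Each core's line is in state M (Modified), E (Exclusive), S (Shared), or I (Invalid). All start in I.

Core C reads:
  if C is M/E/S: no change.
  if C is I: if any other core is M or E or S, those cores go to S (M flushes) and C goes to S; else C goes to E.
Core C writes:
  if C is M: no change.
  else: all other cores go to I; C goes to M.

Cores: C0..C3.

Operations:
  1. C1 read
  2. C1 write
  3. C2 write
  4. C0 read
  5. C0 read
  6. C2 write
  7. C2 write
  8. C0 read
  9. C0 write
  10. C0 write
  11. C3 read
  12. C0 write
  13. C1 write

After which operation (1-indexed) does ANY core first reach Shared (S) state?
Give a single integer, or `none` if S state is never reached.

Op 1: C1 read [C1 read from I: no other sharers -> C1=E (exclusive)] -> [I,E,I,I]
Op 2: C1 write [C1 write: invalidate none -> C1=M] -> [I,M,I,I]
Op 3: C2 write [C2 write: invalidate ['C1=M'] -> C2=M] -> [I,I,M,I]
Op 4: C0 read [C0 read from I: others=['C2=M'] -> C0=S, others downsized to S] -> [S,I,S,I]
  -> First S state at op 4; remaining ops need not be traced.

Answer: 4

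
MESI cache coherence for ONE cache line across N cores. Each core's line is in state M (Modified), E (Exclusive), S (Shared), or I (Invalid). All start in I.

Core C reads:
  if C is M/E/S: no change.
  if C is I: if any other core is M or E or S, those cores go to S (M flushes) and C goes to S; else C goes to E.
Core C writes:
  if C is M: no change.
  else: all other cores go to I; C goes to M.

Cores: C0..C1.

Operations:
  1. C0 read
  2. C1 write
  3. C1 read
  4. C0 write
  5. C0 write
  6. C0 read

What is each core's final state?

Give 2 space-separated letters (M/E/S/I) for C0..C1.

Op 1: C0 read [C0 read from I: no other sharers -> C0=E (exclusive)] -> [E,I]
Op 2: C1 write [C1 write: invalidate ['C0=E'] -> C1=M] -> [I,M]
Op 3: C1 read [C1 read: already in M, no change] -> [I,M]
Op 4: C0 write [C0 write: invalidate ['C1=M'] -> C0=M] -> [M,I]
Op 5: C0 write [C0 write: already M (modified), no change] -> [M,I]
Op 6: C0 read [C0 read: already in M, no change] -> [M,I]

Answer: M I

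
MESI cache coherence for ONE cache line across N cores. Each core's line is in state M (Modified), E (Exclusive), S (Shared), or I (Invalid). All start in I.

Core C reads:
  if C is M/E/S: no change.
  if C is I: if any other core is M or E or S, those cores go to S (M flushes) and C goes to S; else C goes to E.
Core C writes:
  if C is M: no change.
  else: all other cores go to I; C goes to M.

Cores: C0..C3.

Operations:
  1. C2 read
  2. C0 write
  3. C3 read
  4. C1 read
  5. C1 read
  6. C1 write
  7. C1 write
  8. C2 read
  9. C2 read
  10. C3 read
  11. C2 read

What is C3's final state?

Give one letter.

Answer: S

Derivation:
Op 1: C2 read [C2 read from I: no other sharers -> C2=E (exclusive)] -> [I,I,E,I]
Op 2: C0 write [C0 write: invalidate ['C2=E'] -> C0=M] -> [M,I,I,I]
Op 3: C3 read [C3 read from I: others=['C0=M'] -> C3=S, others downsized to S] -> [S,I,I,S]
Op 4: C1 read [C1 read from I: others=['C0=S', 'C3=S'] -> C1=S, others downsized to S] -> [S,S,I,S]
Op 5: C1 read [C1 read: already in S, no change] -> [S,S,I,S]
Op 6: C1 write [C1 write: invalidate ['C0=S', 'C3=S'] -> C1=M] -> [I,M,I,I]
Op 7: C1 write [C1 write: already M (modified), no change] -> [I,M,I,I]
Op 8: C2 read [C2 read from I: others=['C1=M'] -> C2=S, others downsized to S] -> [I,S,S,I]
Op 9: C2 read [C2 read: already in S, no change] -> [I,S,S,I]
Op 10: C3 read [C3 read from I: others=['C1=S', 'C2=S'] -> C3=S, others downsized to S] -> [I,S,S,S]
Op 11: C2 read [C2 read: already in S, no change] -> [I,S,S,S]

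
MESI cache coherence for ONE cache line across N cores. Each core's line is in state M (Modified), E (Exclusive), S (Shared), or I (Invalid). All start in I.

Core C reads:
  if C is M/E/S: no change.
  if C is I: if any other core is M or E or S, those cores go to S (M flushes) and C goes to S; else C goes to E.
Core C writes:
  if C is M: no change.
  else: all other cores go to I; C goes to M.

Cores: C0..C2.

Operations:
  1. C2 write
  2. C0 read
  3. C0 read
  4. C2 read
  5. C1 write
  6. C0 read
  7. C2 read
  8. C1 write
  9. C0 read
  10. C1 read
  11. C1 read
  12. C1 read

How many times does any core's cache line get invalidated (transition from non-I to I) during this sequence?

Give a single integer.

Answer: 4

Derivation:
Op 1: C2 write [C2 write: invalidate none -> C2=M] -> [I,I,M] (invalidations this op: 0; running total: 0)
Op 2: C0 read [C0 read from I: others=['C2=M'] -> C0=S, others downsized to S] -> [S,I,S] (invalidations this op: 0; running total: 0)
Op 3: C0 read [C0 read: already in S, no change] -> [S,I,S] (invalidations this op: 0; running total: 0)
Op 4: C2 read [C2 read: already in S, no change] -> [S,I,S] (invalidations this op: 0; running total: 0)
Op 5: C1 write [C1 write: invalidate ['C0=S', 'C2=S'] -> C1=M] -> [I,M,I] (invalidations this op: 2; running total: 2)
Op 6: C0 read [C0 read from I: others=['C1=M'] -> C0=S, others downsized to S] -> [S,S,I] (invalidations this op: 0; running total: 2)
Op 7: C2 read [C2 read from I: others=['C0=S', 'C1=S'] -> C2=S, others downsized to S] -> [S,S,S] (invalidations this op: 0; running total: 2)
Op 8: C1 write [C1 write: invalidate ['C0=S', 'C2=S'] -> C1=M] -> [I,M,I] (invalidations this op: 2; running total: 4)
Op 9: C0 read [C0 read from I: others=['C1=M'] -> C0=S, others downsized to S] -> [S,S,I] (invalidations this op: 0; running total: 4)
Op 10: C1 read [C1 read: already in S, no change] -> [S,S,I] (invalidations this op: 0; running total: 4)
Op 11: C1 read [C1 read: already in S, no change] -> [S,S,I] (invalidations this op: 0; running total: 4)
Op 12: C1 read [C1 read: already in S, no change] -> [S,S,I] (invalidations this op: 0; running total: 4)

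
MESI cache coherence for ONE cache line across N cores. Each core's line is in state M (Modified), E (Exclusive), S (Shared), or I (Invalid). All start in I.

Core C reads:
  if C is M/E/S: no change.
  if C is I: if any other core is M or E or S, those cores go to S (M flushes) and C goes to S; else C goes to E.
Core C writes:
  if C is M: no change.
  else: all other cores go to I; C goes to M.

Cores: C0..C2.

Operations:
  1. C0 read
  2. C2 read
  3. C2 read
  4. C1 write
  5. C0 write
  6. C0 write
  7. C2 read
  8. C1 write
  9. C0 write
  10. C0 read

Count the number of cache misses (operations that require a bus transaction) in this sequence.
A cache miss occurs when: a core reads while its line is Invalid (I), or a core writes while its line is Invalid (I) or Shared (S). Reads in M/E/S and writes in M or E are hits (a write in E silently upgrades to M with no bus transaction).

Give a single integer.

Op 1: C0 read [C0 read from I: no other sharers -> C0=E (exclusive)] -> [E,I,I] [MISS #1: read from I]
Op 2: C2 read [C2 read from I: others=['C0=E'] -> C2=S, others downsized to S] -> [S,I,S] [MISS #2: read from I]
Op 3: C2 read [C2 read: already in S, no change] -> [S,I,S] [hit: read from S]
Op 4: C1 write [C1 write: invalidate ['C0=S', 'C2=S'] -> C1=M] -> [I,M,I] [MISS #3: write from I]
Op 5: C0 write [C0 write: invalidate ['C1=M'] -> C0=M] -> [M,I,I] [MISS #4: write from I]
Op 6: C0 write [C0 write: already M (modified), no change] -> [M,I,I] [hit: write from M]
Op 7: C2 read [C2 read from I: others=['C0=M'] -> C2=S, others downsized to S] -> [S,I,S] [MISS #5: read from I]
Op 8: C1 write [C1 write: invalidate ['C0=S', 'C2=S'] -> C1=M] -> [I,M,I] [MISS #6: write from I]
Op 9: C0 write [C0 write: invalidate ['C1=M'] -> C0=M] -> [M,I,I] [MISS #7: write from I]
Op 10: C0 read [C0 read: already in M, no change] -> [M,I,I] [hit: read from M]

Answer: 7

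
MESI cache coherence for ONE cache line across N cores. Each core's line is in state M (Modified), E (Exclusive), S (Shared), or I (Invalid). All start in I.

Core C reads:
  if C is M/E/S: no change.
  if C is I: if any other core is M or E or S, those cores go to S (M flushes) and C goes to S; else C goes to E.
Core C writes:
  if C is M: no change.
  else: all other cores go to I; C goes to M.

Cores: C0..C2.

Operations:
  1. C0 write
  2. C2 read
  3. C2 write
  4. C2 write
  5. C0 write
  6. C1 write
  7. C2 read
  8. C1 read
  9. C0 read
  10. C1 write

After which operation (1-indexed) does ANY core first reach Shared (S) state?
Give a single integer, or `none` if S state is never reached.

Op 1: C0 write [C0 write: invalidate none -> C0=M] -> [M,I,I]
Op 2: C2 read [C2 read from I: others=['C0=M'] -> C2=S, others downsized to S] -> [S,I,S]
  -> First S state at op 2; remaining ops need not be traced.

Answer: 2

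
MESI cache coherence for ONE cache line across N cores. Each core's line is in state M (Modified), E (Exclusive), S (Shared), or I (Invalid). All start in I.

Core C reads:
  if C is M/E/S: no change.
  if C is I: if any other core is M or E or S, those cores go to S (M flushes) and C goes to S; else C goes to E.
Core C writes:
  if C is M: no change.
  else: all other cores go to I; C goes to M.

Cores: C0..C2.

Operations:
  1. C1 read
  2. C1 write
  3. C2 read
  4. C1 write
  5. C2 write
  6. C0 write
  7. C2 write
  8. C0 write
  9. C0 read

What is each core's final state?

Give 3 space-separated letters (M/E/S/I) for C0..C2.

Answer: M I I

Derivation:
Op 1: C1 read [C1 read from I: no other sharers -> C1=E (exclusive)] -> [I,E,I]
Op 2: C1 write [C1 write: invalidate none -> C1=M] -> [I,M,I]
Op 3: C2 read [C2 read from I: others=['C1=M'] -> C2=S, others downsized to S] -> [I,S,S]
Op 4: C1 write [C1 write: invalidate ['C2=S'] -> C1=M] -> [I,M,I]
Op 5: C2 write [C2 write: invalidate ['C1=M'] -> C2=M] -> [I,I,M]
Op 6: C0 write [C0 write: invalidate ['C2=M'] -> C0=M] -> [M,I,I]
Op 7: C2 write [C2 write: invalidate ['C0=M'] -> C2=M] -> [I,I,M]
Op 8: C0 write [C0 write: invalidate ['C2=M'] -> C0=M] -> [M,I,I]
Op 9: C0 read [C0 read: already in M, no change] -> [M,I,I]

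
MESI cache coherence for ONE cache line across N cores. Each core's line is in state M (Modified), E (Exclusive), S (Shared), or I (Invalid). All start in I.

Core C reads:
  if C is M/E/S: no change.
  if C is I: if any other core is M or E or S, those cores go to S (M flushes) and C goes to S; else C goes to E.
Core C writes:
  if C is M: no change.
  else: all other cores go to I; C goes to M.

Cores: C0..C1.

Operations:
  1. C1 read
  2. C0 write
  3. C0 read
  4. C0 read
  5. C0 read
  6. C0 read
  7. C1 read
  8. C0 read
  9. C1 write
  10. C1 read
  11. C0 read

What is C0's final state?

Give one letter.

Op 1: C1 read [C1 read from I: no other sharers -> C1=E (exclusive)] -> [I,E]
Op 2: C0 write [C0 write: invalidate ['C1=E'] -> C0=M] -> [M,I]
Op 3: C0 read [C0 read: already in M, no change] -> [M,I]
Op 4: C0 read [C0 read: already in M, no change] -> [M,I]
Op 5: C0 read [C0 read: already in M, no change] -> [M,I]
Op 6: C0 read [C0 read: already in M, no change] -> [M,I]
Op 7: C1 read [C1 read from I: others=['C0=M'] -> C1=S, others downsized to S] -> [S,S]
Op 8: C0 read [C0 read: already in S, no change] -> [S,S]
Op 9: C1 write [C1 write: invalidate ['C0=S'] -> C1=M] -> [I,M]
Op 10: C1 read [C1 read: already in M, no change] -> [I,M]
Op 11: C0 read [C0 read from I: others=['C1=M'] -> C0=S, others downsized to S] -> [S,S]

Answer: S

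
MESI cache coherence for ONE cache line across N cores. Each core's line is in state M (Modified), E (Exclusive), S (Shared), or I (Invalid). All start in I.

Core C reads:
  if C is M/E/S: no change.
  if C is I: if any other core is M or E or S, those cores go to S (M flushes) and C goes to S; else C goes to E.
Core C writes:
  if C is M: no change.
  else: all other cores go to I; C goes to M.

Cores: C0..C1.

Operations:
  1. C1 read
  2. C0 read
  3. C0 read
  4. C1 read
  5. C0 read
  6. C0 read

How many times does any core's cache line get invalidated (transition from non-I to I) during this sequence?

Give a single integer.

Answer: 0

Derivation:
Op 1: C1 read [C1 read from I: no other sharers -> C1=E (exclusive)] -> [I,E] (invalidations this op: 0; running total: 0)
Op 2: C0 read [C0 read from I: others=['C1=E'] -> C0=S, others downsized to S] -> [S,S] (invalidations this op: 0; running total: 0)
Op 3: C0 read [C0 read: already in S, no change] -> [S,S] (invalidations this op: 0; running total: 0)
Op 4: C1 read [C1 read: already in S, no change] -> [S,S] (invalidations this op: 0; running total: 0)
Op 5: C0 read [C0 read: already in S, no change] -> [S,S] (invalidations this op: 0; running total: 0)
Op 6: C0 read [C0 read: already in S, no change] -> [S,S] (invalidations this op: 0; running total: 0)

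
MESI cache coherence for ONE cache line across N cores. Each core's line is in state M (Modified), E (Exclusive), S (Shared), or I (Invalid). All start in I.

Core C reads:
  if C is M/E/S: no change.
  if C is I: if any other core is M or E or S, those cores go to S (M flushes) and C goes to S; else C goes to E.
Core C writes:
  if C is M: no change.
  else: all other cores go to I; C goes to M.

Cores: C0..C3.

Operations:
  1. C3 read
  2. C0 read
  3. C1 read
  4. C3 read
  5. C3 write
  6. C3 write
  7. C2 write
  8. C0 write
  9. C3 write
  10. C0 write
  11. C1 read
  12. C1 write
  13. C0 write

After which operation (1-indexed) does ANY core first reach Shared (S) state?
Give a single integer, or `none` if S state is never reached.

Op 1: C3 read [C3 read from I: no other sharers -> C3=E (exclusive)] -> [I,I,I,E]
Op 2: C0 read [C0 read from I: others=['C3=E'] -> C0=S, others downsized to S] -> [S,I,I,S]
  -> First S state at op 2; remaining ops need not be traced.

Answer: 2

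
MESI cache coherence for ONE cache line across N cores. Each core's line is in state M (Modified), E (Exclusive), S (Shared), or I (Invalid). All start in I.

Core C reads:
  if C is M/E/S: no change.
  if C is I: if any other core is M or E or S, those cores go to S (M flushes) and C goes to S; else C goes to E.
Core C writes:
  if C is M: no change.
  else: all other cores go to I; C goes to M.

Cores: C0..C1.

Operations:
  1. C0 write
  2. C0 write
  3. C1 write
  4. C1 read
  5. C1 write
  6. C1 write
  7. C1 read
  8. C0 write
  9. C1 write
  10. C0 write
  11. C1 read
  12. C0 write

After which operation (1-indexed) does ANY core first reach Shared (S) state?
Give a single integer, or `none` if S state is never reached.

Answer: 11

Derivation:
Op 1: C0 write [C0 write: invalidate none -> C0=M] -> [M,I]
Op 2: C0 write [C0 write: already M (modified), no change] -> [M,I]
Op 3: C1 write [C1 write: invalidate ['C0=M'] -> C1=M] -> [I,M]
Op 4: C1 read [C1 read: already in M, no change] -> [I,M]
Op 5: C1 write [C1 write: already M (modified), no change] -> [I,M]
Op 6: C1 write [C1 write: already M (modified), no change] -> [I,M]
Op 7: C1 read [C1 read: already in M, no change] -> [I,M]
Op 8: C0 write [C0 write: invalidate ['C1=M'] -> C0=M] -> [M,I]
Op 9: C1 write [C1 write: invalidate ['C0=M'] -> C1=M] -> [I,M]
Op 10: C0 write [C0 write: invalidate ['C1=M'] -> C0=M] -> [M,I]
Op 11: C1 read [C1 read from I: others=['C0=M'] -> C1=S, others downsized to S] -> [S,S]
  -> First S state at op 11; remaining ops need not be traced.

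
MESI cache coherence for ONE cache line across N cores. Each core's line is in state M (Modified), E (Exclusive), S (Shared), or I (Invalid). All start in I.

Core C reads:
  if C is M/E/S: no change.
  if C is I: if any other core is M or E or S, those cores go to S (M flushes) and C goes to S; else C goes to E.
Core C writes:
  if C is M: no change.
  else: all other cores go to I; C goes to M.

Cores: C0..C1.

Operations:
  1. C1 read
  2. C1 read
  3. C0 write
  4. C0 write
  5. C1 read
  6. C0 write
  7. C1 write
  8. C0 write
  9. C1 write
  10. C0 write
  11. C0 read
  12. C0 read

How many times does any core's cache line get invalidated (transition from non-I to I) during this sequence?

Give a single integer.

Answer: 6

Derivation:
Op 1: C1 read [C1 read from I: no other sharers -> C1=E (exclusive)] -> [I,E] (invalidations this op: 0; running total: 0)
Op 2: C1 read [C1 read: already in E, no change] -> [I,E] (invalidations this op: 0; running total: 0)
Op 3: C0 write [C0 write: invalidate ['C1=E'] -> C0=M] -> [M,I] (invalidations this op: 1; running total: 1)
Op 4: C0 write [C0 write: already M (modified), no change] -> [M,I] (invalidations this op: 0; running total: 1)
Op 5: C1 read [C1 read from I: others=['C0=M'] -> C1=S, others downsized to S] -> [S,S] (invalidations this op: 0; running total: 1)
Op 6: C0 write [C0 write: invalidate ['C1=S'] -> C0=M] -> [M,I] (invalidations this op: 1; running total: 2)
Op 7: C1 write [C1 write: invalidate ['C0=M'] -> C1=M] -> [I,M] (invalidations this op: 1; running total: 3)
Op 8: C0 write [C0 write: invalidate ['C1=M'] -> C0=M] -> [M,I] (invalidations this op: 1; running total: 4)
Op 9: C1 write [C1 write: invalidate ['C0=M'] -> C1=M] -> [I,M] (invalidations this op: 1; running total: 5)
Op 10: C0 write [C0 write: invalidate ['C1=M'] -> C0=M] -> [M,I] (invalidations this op: 1; running total: 6)
Op 11: C0 read [C0 read: already in M, no change] -> [M,I] (invalidations this op: 0; running total: 6)
Op 12: C0 read [C0 read: already in M, no change] -> [M,I] (invalidations this op: 0; running total: 6)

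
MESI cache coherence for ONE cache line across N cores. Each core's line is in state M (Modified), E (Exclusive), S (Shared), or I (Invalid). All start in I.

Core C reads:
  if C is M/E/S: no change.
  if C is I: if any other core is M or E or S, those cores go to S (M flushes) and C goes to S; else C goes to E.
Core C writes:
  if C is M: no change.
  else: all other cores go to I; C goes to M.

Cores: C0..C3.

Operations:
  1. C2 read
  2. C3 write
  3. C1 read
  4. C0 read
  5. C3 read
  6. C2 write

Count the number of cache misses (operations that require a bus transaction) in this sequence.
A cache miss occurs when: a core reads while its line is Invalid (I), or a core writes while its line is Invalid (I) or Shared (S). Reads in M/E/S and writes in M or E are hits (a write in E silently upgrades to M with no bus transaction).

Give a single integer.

Answer: 5

Derivation:
Op 1: C2 read [C2 read from I: no other sharers -> C2=E (exclusive)] -> [I,I,E,I] [MISS #1: read from I]
Op 2: C3 write [C3 write: invalidate ['C2=E'] -> C3=M] -> [I,I,I,M] [MISS #2: write from I]
Op 3: C1 read [C1 read from I: others=['C3=M'] -> C1=S, others downsized to S] -> [I,S,I,S] [MISS #3: read from I]
Op 4: C0 read [C0 read from I: others=['C1=S', 'C3=S'] -> C0=S, others downsized to S] -> [S,S,I,S] [MISS #4: read from I]
Op 5: C3 read [C3 read: already in S, no change] -> [S,S,I,S] [hit: read from S]
Op 6: C2 write [C2 write: invalidate ['C0=S', 'C1=S', 'C3=S'] -> C2=M] -> [I,I,M,I] [MISS #5: write from I]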